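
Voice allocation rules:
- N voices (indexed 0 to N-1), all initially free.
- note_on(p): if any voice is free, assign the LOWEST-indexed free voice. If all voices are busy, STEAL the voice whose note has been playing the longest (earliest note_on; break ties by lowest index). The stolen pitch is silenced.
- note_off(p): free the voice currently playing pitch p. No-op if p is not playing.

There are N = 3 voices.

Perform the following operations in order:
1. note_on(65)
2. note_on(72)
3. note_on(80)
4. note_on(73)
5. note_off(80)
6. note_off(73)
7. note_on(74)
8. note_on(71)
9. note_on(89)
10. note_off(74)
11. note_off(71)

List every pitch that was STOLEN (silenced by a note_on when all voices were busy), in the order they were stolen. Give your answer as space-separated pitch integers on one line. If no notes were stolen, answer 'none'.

Answer: 65 72

Derivation:
Op 1: note_on(65): voice 0 is free -> assigned | voices=[65 - -]
Op 2: note_on(72): voice 1 is free -> assigned | voices=[65 72 -]
Op 3: note_on(80): voice 2 is free -> assigned | voices=[65 72 80]
Op 4: note_on(73): all voices busy, STEAL voice 0 (pitch 65, oldest) -> assign | voices=[73 72 80]
Op 5: note_off(80): free voice 2 | voices=[73 72 -]
Op 6: note_off(73): free voice 0 | voices=[- 72 -]
Op 7: note_on(74): voice 0 is free -> assigned | voices=[74 72 -]
Op 8: note_on(71): voice 2 is free -> assigned | voices=[74 72 71]
Op 9: note_on(89): all voices busy, STEAL voice 1 (pitch 72, oldest) -> assign | voices=[74 89 71]
Op 10: note_off(74): free voice 0 | voices=[- 89 71]
Op 11: note_off(71): free voice 2 | voices=[- 89 -]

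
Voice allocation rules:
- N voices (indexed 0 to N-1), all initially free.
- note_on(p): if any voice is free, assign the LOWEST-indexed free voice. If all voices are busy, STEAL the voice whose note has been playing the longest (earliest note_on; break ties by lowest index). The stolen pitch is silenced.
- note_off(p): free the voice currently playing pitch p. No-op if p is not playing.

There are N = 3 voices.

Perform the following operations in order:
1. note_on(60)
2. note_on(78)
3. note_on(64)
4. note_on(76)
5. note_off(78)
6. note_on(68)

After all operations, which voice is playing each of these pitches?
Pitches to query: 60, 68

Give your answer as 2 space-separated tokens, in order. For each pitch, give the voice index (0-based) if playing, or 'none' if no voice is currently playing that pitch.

Answer: none 1

Derivation:
Op 1: note_on(60): voice 0 is free -> assigned | voices=[60 - -]
Op 2: note_on(78): voice 1 is free -> assigned | voices=[60 78 -]
Op 3: note_on(64): voice 2 is free -> assigned | voices=[60 78 64]
Op 4: note_on(76): all voices busy, STEAL voice 0 (pitch 60, oldest) -> assign | voices=[76 78 64]
Op 5: note_off(78): free voice 1 | voices=[76 - 64]
Op 6: note_on(68): voice 1 is free -> assigned | voices=[76 68 64]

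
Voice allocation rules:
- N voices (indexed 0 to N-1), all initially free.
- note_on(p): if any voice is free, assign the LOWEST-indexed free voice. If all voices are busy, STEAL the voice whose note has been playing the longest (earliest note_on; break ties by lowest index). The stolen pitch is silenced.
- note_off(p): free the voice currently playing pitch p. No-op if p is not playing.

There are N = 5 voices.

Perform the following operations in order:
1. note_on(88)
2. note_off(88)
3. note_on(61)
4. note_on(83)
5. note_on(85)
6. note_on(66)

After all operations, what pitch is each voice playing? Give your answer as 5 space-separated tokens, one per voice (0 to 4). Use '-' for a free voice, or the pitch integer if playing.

Op 1: note_on(88): voice 0 is free -> assigned | voices=[88 - - - -]
Op 2: note_off(88): free voice 0 | voices=[- - - - -]
Op 3: note_on(61): voice 0 is free -> assigned | voices=[61 - - - -]
Op 4: note_on(83): voice 1 is free -> assigned | voices=[61 83 - - -]
Op 5: note_on(85): voice 2 is free -> assigned | voices=[61 83 85 - -]
Op 6: note_on(66): voice 3 is free -> assigned | voices=[61 83 85 66 -]

Answer: 61 83 85 66 -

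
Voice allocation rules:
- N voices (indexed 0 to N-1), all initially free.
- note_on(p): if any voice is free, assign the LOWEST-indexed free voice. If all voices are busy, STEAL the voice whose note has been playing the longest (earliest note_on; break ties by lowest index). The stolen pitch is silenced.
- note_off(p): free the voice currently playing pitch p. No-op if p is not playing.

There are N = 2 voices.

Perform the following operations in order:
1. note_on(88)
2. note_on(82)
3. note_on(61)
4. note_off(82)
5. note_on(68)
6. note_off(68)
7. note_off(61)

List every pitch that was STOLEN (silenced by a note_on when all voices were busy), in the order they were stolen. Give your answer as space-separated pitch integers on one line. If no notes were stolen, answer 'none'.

Op 1: note_on(88): voice 0 is free -> assigned | voices=[88 -]
Op 2: note_on(82): voice 1 is free -> assigned | voices=[88 82]
Op 3: note_on(61): all voices busy, STEAL voice 0 (pitch 88, oldest) -> assign | voices=[61 82]
Op 4: note_off(82): free voice 1 | voices=[61 -]
Op 5: note_on(68): voice 1 is free -> assigned | voices=[61 68]
Op 6: note_off(68): free voice 1 | voices=[61 -]
Op 7: note_off(61): free voice 0 | voices=[- -]

Answer: 88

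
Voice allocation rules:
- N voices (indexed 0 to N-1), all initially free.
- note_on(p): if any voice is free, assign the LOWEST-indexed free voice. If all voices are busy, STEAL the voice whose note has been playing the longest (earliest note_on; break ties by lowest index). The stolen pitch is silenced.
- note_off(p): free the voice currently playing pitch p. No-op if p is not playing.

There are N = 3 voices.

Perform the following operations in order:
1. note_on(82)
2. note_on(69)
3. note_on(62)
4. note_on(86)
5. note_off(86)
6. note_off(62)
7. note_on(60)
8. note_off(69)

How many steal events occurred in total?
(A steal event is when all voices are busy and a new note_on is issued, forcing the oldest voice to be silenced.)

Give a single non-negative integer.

Answer: 1

Derivation:
Op 1: note_on(82): voice 0 is free -> assigned | voices=[82 - -]
Op 2: note_on(69): voice 1 is free -> assigned | voices=[82 69 -]
Op 3: note_on(62): voice 2 is free -> assigned | voices=[82 69 62]
Op 4: note_on(86): all voices busy, STEAL voice 0 (pitch 82, oldest) -> assign | voices=[86 69 62]
Op 5: note_off(86): free voice 0 | voices=[- 69 62]
Op 6: note_off(62): free voice 2 | voices=[- 69 -]
Op 7: note_on(60): voice 0 is free -> assigned | voices=[60 69 -]
Op 8: note_off(69): free voice 1 | voices=[60 - -]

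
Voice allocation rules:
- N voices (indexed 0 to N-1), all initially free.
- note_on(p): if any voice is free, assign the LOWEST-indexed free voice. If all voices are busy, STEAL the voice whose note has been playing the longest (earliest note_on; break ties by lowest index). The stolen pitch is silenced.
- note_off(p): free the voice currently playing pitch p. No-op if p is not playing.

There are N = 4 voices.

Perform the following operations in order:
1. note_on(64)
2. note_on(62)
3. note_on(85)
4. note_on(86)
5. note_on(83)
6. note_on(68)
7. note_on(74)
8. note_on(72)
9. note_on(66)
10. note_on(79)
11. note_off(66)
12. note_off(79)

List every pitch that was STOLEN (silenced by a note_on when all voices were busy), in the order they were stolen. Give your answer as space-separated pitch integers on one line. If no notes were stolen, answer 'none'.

Answer: 64 62 85 86 83 68

Derivation:
Op 1: note_on(64): voice 0 is free -> assigned | voices=[64 - - -]
Op 2: note_on(62): voice 1 is free -> assigned | voices=[64 62 - -]
Op 3: note_on(85): voice 2 is free -> assigned | voices=[64 62 85 -]
Op 4: note_on(86): voice 3 is free -> assigned | voices=[64 62 85 86]
Op 5: note_on(83): all voices busy, STEAL voice 0 (pitch 64, oldest) -> assign | voices=[83 62 85 86]
Op 6: note_on(68): all voices busy, STEAL voice 1 (pitch 62, oldest) -> assign | voices=[83 68 85 86]
Op 7: note_on(74): all voices busy, STEAL voice 2 (pitch 85, oldest) -> assign | voices=[83 68 74 86]
Op 8: note_on(72): all voices busy, STEAL voice 3 (pitch 86, oldest) -> assign | voices=[83 68 74 72]
Op 9: note_on(66): all voices busy, STEAL voice 0 (pitch 83, oldest) -> assign | voices=[66 68 74 72]
Op 10: note_on(79): all voices busy, STEAL voice 1 (pitch 68, oldest) -> assign | voices=[66 79 74 72]
Op 11: note_off(66): free voice 0 | voices=[- 79 74 72]
Op 12: note_off(79): free voice 1 | voices=[- - 74 72]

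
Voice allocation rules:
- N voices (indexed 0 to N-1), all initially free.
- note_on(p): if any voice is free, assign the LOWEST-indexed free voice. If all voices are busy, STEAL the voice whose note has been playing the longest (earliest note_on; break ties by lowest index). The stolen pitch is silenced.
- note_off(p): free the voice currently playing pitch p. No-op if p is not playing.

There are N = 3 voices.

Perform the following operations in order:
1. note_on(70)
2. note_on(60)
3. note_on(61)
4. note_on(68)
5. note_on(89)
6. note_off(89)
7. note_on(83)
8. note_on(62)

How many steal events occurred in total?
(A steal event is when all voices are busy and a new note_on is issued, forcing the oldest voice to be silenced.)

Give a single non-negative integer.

Answer: 3

Derivation:
Op 1: note_on(70): voice 0 is free -> assigned | voices=[70 - -]
Op 2: note_on(60): voice 1 is free -> assigned | voices=[70 60 -]
Op 3: note_on(61): voice 2 is free -> assigned | voices=[70 60 61]
Op 4: note_on(68): all voices busy, STEAL voice 0 (pitch 70, oldest) -> assign | voices=[68 60 61]
Op 5: note_on(89): all voices busy, STEAL voice 1 (pitch 60, oldest) -> assign | voices=[68 89 61]
Op 6: note_off(89): free voice 1 | voices=[68 - 61]
Op 7: note_on(83): voice 1 is free -> assigned | voices=[68 83 61]
Op 8: note_on(62): all voices busy, STEAL voice 2 (pitch 61, oldest) -> assign | voices=[68 83 62]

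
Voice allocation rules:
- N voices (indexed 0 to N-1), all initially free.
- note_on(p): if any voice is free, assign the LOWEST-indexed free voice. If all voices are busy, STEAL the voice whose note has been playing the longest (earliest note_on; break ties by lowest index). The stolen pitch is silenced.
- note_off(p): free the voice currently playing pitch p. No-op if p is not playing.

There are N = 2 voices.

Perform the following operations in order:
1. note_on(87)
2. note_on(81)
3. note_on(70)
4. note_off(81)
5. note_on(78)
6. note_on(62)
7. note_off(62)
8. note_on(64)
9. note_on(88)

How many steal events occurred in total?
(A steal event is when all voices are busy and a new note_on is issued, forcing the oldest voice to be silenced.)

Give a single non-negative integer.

Op 1: note_on(87): voice 0 is free -> assigned | voices=[87 -]
Op 2: note_on(81): voice 1 is free -> assigned | voices=[87 81]
Op 3: note_on(70): all voices busy, STEAL voice 0 (pitch 87, oldest) -> assign | voices=[70 81]
Op 4: note_off(81): free voice 1 | voices=[70 -]
Op 5: note_on(78): voice 1 is free -> assigned | voices=[70 78]
Op 6: note_on(62): all voices busy, STEAL voice 0 (pitch 70, oldest) -> assign | voices=[62 78]
Op 7: note_off(62): free voice 0 | voices=[- 78]
Op 8: note_on(64): voice 0 is free -> assigned | voices=[64 78]
Op 9: note_on(88): all voices busy, STEAL voice 1 (pitch 78, oldest) -> assign | voices=[64 88]

Answer: 3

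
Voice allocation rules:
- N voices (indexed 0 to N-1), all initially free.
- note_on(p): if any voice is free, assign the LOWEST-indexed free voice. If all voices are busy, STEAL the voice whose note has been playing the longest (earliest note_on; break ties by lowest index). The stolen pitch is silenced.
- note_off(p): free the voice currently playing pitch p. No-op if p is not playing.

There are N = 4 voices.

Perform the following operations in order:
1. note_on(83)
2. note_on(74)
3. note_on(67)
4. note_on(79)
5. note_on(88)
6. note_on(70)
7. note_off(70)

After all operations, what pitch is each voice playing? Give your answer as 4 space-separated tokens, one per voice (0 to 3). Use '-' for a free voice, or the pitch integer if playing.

Answer: 88 - 67 79

Derivation:
Op 1: note_on(83): voice 0 is free -> assigned | voices=[83 - - -]
Op 2: note_on(74): voice 1 is free -> assigned | voices=[83 74 - -]
Op 3: note_on(67): voice 2 is free -> assigned | voices=[83 74 67 -]
Op 4: note_on(79): voice 3 is free -> assigned | voices=[83 74 67 79]
Op 5: note_on(88): all voices busy, STEAL voice 0 (pitch 83, oldest) -> assign | voices=[88 74 67 79]
Op 6: note_on(70): all voices busy, STEAL voice 1 (pitch 74, oldest) -> assign | voices=[88 70 67 79]
Op 7: note_off(70): free voice 1 | voices=[88 - 67 79]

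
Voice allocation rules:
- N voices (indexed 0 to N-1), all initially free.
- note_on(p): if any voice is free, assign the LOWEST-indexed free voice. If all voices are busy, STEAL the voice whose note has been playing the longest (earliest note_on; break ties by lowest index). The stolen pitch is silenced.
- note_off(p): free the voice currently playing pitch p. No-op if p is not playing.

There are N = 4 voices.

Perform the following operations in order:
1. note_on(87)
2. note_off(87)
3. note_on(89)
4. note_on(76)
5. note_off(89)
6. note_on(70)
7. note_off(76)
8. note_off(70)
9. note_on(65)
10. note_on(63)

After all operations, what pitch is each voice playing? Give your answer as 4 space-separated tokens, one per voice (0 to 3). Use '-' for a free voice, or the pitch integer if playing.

Op 1: note_on(87): voice 0 is free -> assigned | voices=[87 - - -]
Op 2: note_off(87): free voice 0 | voices=[- - - -]
Op 3: note_on(89): voice 0 is free -> assigned | voices=[89 - - -]
Op 4: note_on(76): voice 1 is free -> assigned | voices=[89 76 - -]
Op 5: note_off(89): free voice 0 | voices=[- 76 - -]
Op 6: note_on(70): voice 0 is free -> assigned | voices=[70 76 - -]
Op 7: note_off(76): free voice 1 | voices=[70 - - -]
Op 8: note_off(70): free voice 0 | voices=[- - - -]
Op 9: note_on(65): voice 0 is free -> assigned | voices=[65 - - -]
Op 10: note_on(63): voice 1 is free -> assigned | voices=[65 63 - -]

Answer: 65 63 - -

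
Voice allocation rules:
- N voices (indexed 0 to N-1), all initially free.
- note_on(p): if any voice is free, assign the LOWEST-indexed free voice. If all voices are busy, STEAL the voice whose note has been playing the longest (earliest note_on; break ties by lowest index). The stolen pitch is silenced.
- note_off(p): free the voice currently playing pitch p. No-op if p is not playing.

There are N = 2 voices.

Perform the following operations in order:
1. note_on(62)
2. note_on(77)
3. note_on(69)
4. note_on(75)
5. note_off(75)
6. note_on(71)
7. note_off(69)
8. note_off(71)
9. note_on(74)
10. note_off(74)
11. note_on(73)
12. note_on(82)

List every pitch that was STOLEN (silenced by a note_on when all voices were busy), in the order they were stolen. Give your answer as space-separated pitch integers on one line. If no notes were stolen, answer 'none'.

Op 1: note_on(62): voice 0 is free -> assigned | voices=[62 -]
Op 2: note_on(77): voice 1 is free -> assigned | voices=[62 77]
Op 3: note_on(69): all voices busy, STEAL voice 0 (pitch 62, oldest) -> assign | voices=[69 77]
Op 4: note_on(75): all voices busy, STEAL voice 1 (pitch 77, oldest) -> assign | voices=[69 75]
Op 5: note_off(75): free voice 1 | voices=[69 -]
Op 6: note_on(71): voice 1 is free -> assigned | voices=[69 71]
Op 7: note_off(69): free voice 0 | voices=[- 71]
Op 8: note_off(71): free voice 1 | voices=[- -]
Op 9: note_on(74): voice 0 is free -> assigned | voices=[74 -]
Op 10: note_off(74): free voice 0 | voices=[- -]
Op 11: note_on(73): voice 0 is free -> assigned | voices=[73 -]
Op 12: note_on(82): voice 1 is free -> assigned | voices=[73 82]

Answer: 62 77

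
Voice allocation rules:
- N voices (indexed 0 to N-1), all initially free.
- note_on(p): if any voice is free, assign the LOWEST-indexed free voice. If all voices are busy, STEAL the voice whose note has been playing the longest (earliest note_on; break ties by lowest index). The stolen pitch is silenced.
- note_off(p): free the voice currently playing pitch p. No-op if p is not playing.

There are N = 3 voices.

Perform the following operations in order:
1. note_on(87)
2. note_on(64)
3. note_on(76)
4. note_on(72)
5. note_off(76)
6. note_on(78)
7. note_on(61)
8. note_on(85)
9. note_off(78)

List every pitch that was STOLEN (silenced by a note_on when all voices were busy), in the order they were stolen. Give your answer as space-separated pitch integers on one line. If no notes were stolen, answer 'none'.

Answer: 87 64 72

Derivation:
Op 1: note_on(87): voice 0 is free -> assigned | voices=[87 - -]
Op 2: note_on(64): voice 1 is free -> assigned | voices=[87 64 -]
Op 3: note_on(76): voice 2 is free -> assigned | voices=[87 64 76]
Op 4: note_on(72): all voices busy, STEAL voice 0 (pitch 87, oldest) -> assign | voices=[72 64 76]
Op 5: note_off(76): free voice 2 | voices=[72 64 -]
Op 6: note_on(78): voice 2 is free -> assigned | voices=[72 64 78]
Op 7: note_on(61): all voices busy, STEAL voice 1 (pitch 64, oldest) -> assign | voices=[72 61 78]
Op 8: note_on(85): all voices busy, STEAL voice 0 (pitch 72, oldest) -> assign | voices=[85 61 78]
Op 9: note_off(78): free voice 2 | voices=[85 61 -]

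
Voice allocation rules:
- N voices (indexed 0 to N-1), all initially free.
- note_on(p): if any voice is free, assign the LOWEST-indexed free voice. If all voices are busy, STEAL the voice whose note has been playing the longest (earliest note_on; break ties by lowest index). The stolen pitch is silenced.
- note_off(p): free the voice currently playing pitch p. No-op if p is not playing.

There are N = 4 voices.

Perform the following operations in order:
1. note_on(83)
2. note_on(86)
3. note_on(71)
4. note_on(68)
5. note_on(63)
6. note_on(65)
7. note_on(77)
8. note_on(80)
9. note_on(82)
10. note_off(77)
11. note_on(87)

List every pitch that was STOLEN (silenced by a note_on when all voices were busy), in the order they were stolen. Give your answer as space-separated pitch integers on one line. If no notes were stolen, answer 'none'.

Answer: 83 86 71 68 63

Derivation:
Op 1: note_on(83): voice 0 is free -> assigned | voices=[83 - - -]
Op 2: note_on(86): voice 1 is free -> assigned | voices=[83 86 - -]
Op 3: note_on(71): voice 2 is free -> assigned | voices=[83 86 71 -]
Op 4: note_on(68): voice 3 is free -> assigned | voices=[83 86 71 68]
Op 5: note_on(63): all voices busy, STEAL voice 0 (pitch 83, oldest) -> assign | voices=[63 86 71 68]
Op 6: note_on(65): all voices busy, STEAL voice 1 (pitch 86, oldest) -> assign | voices=[63 65 71 68]
Op 7: note_on(77): all voices busy, STEAL voice 2 (pitch 71, oldest) -> assign | voices=[63 65 77 68]
Op 8: note_on(80): all voices busy, STEAL voice 3 (pitch 68, oldest) -> assign | voices=[63 65 77 80]
Op 9: note_on(82): all voices busy, STEAL voice 0 (pitch 63, oldest) -> assign | voices=[82 65 77 80]
Op 10: note_off(77): free voice 2 | voices=[82 65 - 80]
Op 11: note_on(87): voice 2 is free -> assigned | voices=[82 65 87 80]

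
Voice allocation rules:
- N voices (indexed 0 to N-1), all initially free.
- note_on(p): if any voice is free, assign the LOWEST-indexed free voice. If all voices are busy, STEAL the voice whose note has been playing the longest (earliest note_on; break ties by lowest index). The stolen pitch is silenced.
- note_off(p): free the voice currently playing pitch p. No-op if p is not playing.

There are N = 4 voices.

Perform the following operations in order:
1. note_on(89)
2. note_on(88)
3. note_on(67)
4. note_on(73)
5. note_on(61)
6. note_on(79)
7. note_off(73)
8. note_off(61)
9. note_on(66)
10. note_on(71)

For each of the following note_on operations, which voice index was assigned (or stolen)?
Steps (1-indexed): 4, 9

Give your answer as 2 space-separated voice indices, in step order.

Answer: 3 0

Derivation:
Op 1: note_on(89): voice 0 is free -> assigned | voices=[89 - - -]
Op 2: note_on(88): voice 1 is free -> assigned | voices=[89 88 - -]
Op 3: note_on(67): voice 2 is free -> assigned | voices=[89 88 67 -]
Op 4: note_on(73): voice 3 is free -> assigned | voices=[89 88 67 73]
Op 5: note_on(61): all voices busy, STEAL voice 0 (pitch 89, oldest) -> assign | voices=[61 88 67 73]
Op 6: note_on(79): all voices busy, STEAL voice 1 (pitch 88, oldest) -> assign | voices=[61 79 67 73]
Op 7: note_off(73): free voice 3 | voices=[61 79 67 -]
Op 8: note_off(61): free voice 0 | voices=[- 79 67 -]
Op 9: note_on(66): voice 0 is free -> assigned | voices=[66 79 67 -]
Op 10: note_on(71): voice 3 is free -> assigned | voices=[66 79 67 71]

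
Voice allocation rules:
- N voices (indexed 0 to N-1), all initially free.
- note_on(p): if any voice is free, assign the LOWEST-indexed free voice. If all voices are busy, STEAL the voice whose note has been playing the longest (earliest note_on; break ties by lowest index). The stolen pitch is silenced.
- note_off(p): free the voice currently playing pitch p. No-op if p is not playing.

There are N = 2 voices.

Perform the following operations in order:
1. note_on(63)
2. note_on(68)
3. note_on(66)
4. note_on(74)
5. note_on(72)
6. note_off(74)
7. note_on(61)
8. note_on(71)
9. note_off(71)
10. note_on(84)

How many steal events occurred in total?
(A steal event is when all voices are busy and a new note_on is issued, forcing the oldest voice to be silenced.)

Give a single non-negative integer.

Op 1: note_on(63): voice 0 is free -> assigned | voices=[63 -]
Op 2: note_on(68): voice 1 is free -> assigned | voices=[63 68]
Op 3: note_on(66): all voices busy, STEAL voice 0 (pitch 63, oldest) -> assign | voices=[66 68]
Op 4: note_on(74): all voices busy, STEAL voice 1 (pitch 68, oldest) -> assign | voices=[66 74]
Op 5: note_on(72): all voices busy, STEAL voice 0 (pitch 66, oldest) -> assign | voices=[72 74]
Op 6: note_off(74): free voice 1 | voices=[72 -]
Op 7: note_on(61): voice 1 is free -> assigned | voices=[72 61]
Op 8: note_on(71): all voices busy, STEAL voice 0 (pitch 72, oldest) -> assign | voices=[71 61]
Op 9: note_off(71): free voice 0 | voices=[- 61]
Op 10: note_on(84): voice 0 is free -> assigned | voices=[84 61]

Answer: 4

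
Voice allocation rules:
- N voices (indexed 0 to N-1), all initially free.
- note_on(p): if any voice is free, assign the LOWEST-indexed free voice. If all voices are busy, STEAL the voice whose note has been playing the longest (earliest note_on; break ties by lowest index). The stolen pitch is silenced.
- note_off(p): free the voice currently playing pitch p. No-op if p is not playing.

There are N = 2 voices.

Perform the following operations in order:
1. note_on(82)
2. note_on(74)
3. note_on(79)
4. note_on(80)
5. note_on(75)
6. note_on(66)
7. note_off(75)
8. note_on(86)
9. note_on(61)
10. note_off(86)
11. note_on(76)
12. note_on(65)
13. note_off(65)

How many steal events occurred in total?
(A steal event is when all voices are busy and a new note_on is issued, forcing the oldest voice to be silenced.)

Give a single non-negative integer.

Op 1: note_on(82): voice 0 is free -> assigned | voices=[82 -]
Op 2: note_on(74): voice 1 is free -> assigned | voices=[82 74]
Op 3: note_on(79): all voices busy, STEAL voice 0 (pitch 82, oldest) -> assign | voices=[79 74]
Op 4: note_on(80): all voices busy, STEAL voice 1 (pitch 74, oldest) -> assign | voices=[79 80]
Op 5: note_on(75): all voices busy, STEAL voice 0 (pitch 79, oldest) -> assign | voices=[75 80]
Op 6: note_on(66): all voices busy, STEAL voice 1 (pitch 80, oldest) -> assign | voices=[75 66]
Op 7: note_off(75): free voice 0 | voices=[- 66]
Op 8: note_on(86): voice 0 is free -> assigned | voices=[86 66]
Op 9: note_on(61): all voices busy, STEAL voice 1 (pitch 66, oldest) -> assign | voices=[86 61]
Op 10: note_off(86): free voice 0 | voices=[- 61]
Op 11: note_on(76): voice 0 is free -> assigned | voices=[76 61]
Op 12: note_on(65): all voices busy, STEAL voice 1 (pitch 61, oldest) -> assign | voices=[76 65]
Op 13: note_off(65): free voice 1 | voices=[76 -]

Answer: 6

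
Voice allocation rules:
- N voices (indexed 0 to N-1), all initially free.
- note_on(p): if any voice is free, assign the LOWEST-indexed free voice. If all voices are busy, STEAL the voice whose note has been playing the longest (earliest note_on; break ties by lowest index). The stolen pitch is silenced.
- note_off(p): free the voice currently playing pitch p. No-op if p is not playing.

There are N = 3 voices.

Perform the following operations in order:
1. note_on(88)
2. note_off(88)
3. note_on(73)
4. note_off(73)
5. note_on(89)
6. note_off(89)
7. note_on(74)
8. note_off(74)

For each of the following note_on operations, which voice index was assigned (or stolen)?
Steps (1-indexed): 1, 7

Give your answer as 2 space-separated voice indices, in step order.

Op 1: note_on(88): voice 0 is free -> assigned | voices=[88 - -]
Op 2: note_off(88): free voice 0 | voices=[- - -]
Op 3: note_on(73): voice 0 is free -> assigned | voices=[73 - -]
Op 4: note_off(73): free voice 0 | voices=[- - -]
Op 5: note_on(89): voice 0 is free -> assigned | voices=[89 - -]
Op 6: note_off(89): free voice 0 | voices=[- - -]
Op 7: note_on(74): voice 0 is free -> assigned | voices=[74 - -]
Op 8: note_off(74): free voice 0 | voices=[- - -]

Answer: 0 0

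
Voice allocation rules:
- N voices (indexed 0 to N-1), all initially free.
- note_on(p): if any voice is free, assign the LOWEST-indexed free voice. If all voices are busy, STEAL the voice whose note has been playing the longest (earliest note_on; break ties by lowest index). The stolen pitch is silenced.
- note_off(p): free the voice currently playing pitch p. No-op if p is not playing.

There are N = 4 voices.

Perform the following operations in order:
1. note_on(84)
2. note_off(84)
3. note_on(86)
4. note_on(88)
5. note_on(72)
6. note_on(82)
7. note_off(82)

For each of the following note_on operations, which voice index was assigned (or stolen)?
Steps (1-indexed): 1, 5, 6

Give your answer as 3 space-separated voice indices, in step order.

Op 1: note_on(84): voice 0 is free -> assigned | voices=[84 - - -]
Op 2: note_off(84): free voice 0 | voices=[- - - -]
Op 3: note_on(86): voice 0 is free -> assigned | voices=[86 - - -]
Op 4: note_on(88): voice 1 is free -> assigned | voices=[86 88 - -]
Op 5: note_on(72): voice 2 is free -> assigned | voices=[86 88 72 -]
Op 6: note_on(82): voice 3 is free -> assigned | voices=[86 88 72 82]
Op 7: note_off(82): free voice 3 | voices=[86 88 72 -]

Answer: 0 2 3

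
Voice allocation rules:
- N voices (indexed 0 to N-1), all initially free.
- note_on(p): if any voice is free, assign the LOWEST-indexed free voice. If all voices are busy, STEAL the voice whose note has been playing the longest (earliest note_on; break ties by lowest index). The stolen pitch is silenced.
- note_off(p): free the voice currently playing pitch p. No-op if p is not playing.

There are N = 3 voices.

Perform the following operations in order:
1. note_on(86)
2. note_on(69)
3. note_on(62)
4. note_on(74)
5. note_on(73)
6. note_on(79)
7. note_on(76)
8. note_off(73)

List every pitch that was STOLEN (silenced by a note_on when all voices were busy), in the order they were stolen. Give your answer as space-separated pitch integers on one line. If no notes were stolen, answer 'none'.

Op 1: note_on(86): voice 0 is free -> assigned | voices=[86 - -]
Op 2: note_on(69): voice 1 is free -> assigned | voices=[86 69 -]
Op 3: note_on(62): voice 2 is free -> assigned | voices=[86 69 62]
Op 4: note_on(74): all voices busy, STEAL voice 0 (pitch 86, oldest) -> assign | voices=[74 69 62]
Op 5: note_on(73): all voices busy, STEAL voice 1 (pitch 69, oldest) -> assign | voices=[74 73 62]
Op 6: note_on(79): all voices busy, STEAL voice 2 (pitch 62, oldest) -> assign | voices=[74 73 79]
Op 7: note_on(76): all voices busy, STEAL voice 0 (pitch 74, oldest) -> assign | voices=[76 73 79]
Op 8: note_off(73): free voice 1 | voices=[76 - 79]

Answer: 86 69 62 74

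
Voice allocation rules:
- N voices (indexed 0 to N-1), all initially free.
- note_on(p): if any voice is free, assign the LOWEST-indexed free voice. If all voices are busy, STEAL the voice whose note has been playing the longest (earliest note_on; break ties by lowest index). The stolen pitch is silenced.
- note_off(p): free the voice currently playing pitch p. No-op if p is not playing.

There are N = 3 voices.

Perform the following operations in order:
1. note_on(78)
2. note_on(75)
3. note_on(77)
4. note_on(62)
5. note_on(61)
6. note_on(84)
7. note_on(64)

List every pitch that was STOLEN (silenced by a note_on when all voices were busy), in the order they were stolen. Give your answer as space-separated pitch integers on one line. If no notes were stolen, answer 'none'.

Answer: 78 75 77 62

Derivation:
Op 1: note_on(78): voice 0 is free -> assigned | voices=[78 - -]
Op 2: note_on(75): voice 1 is free -> assigned | voices=[78 75 -]
Op 3: note_on(77): voice 2 is free -> assigned | voices=[78 75 77]
Op 4: note_on(62): all voices busy, STEAL voice 0 (pitch 78, oldest) -> assign | voices=[62 75 77]
Op 5: note_on(61): all voices busy, STEAL voice 1 (pitch 75, oldest) -> assign | voices=[62 61 77]
Op 6: note_on(84): all voices busy, STEAL voice 2 (pitch 77, oldest) -> assign | voices=[62 61 84]
Op 7: note_on(64): all voices busy, STEAL voice 0 (pitch 62, oldest) -> assign | voices=[64 61 84]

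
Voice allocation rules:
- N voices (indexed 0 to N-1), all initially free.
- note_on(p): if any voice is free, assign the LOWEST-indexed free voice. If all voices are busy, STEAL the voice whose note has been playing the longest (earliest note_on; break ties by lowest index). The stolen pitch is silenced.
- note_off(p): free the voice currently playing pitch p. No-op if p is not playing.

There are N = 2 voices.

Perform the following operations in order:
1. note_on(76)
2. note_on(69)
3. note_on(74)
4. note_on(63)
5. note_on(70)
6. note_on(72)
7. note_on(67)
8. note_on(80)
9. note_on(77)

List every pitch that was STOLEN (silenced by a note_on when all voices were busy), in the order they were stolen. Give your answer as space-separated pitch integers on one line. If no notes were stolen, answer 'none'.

Answer: 76 69 74 63 70 72 67

Derivation:
Op 1: note_on(76): voice 0 is free -> assigned | voices=[76 -]
Op 2: note_on(69): voice 1 is free -> assigned | voices=[76 69]
Op 3: note_on(74): all voices busy, STEAL voice 0 (pitch 76, oldest) -> assign | voices=[74 69]
Op 4: note_on(63): all voices busy, STEAL voice 1 (pitch 69, oldest) -> assign | voices=[74 63]
Op 5: note_on(70): all voices busy, STEAL voice 0 (pitch 74, oldest) -> assign | voices=[70 63]
Op 6: note_on(72): all voices busy, STEAL voice 1 (pitch 63, oldest) -> assign | voices=[70 72]
Op 7: note_on(67): all voices busy, STEAL voice 0 (pitch 70, oldest) -> assign | voices=[67 72]
Op 8: note_on(80): all voices busy, STEAL voice 1 (pitch 72, oldest) -> assign | voices=[67 80]
Op 9: note_on(77): all voices busy, STEAL voice 0 (pitch 67, oldest) -> assign | voices=[77 80]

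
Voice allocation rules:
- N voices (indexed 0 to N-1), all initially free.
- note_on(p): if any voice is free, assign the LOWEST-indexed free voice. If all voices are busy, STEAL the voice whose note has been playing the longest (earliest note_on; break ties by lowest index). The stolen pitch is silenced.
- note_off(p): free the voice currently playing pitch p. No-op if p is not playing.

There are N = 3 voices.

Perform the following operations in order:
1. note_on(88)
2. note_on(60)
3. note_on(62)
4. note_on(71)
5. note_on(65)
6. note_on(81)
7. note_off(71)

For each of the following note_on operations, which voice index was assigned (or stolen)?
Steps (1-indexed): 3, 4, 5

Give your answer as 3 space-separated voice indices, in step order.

Answer: 2 0 1

Derivation:
Op 1: note_on(88): voice 0 is free -> assigned | voices=[88 - -]
Op 2: note_on(60): voice 1 is free -> assigned | voices=[88 60 -]
Op 3: note_on(62): voice 2 is free -> assigned | voices=[88 60 62]
Op 4: note_on(71): all voices busy, STEAL voice 0 (pitch 88, oldest) -> assign | voices=[71 60 62]
Op 5: note_on(65): all voices busy, STEAL voice 1 (pitch 60, oldest) -> assign | voices=[71 65 62]
Op 6: note_on(81): all voices busy, STEAL voice 2 (pitch 62, oldest) -> assign | voices=[71 65 81]
Op 7: note_off(71): free voice 0 | voices=[- 65 81]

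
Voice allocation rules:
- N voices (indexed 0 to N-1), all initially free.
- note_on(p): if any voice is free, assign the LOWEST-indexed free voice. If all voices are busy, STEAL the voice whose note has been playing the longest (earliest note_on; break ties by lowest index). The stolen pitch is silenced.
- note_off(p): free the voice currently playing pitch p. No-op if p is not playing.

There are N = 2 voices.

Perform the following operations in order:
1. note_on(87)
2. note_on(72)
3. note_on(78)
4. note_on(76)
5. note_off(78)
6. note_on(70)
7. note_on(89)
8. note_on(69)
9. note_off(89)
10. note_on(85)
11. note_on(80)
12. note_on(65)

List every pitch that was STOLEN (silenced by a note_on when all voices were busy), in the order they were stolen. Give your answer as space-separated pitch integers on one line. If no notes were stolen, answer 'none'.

Answer: 87 72 76 70 69 85

Derivation:
Op 1: note_on(87): voice 0 is free -> assigned | voices=[87 -]
Op 2: note_on(72): voice 1 is free -> assigned | voices=[87 72]
Op 3: note_on(78): all voices busy, STEAL voice 0 (pitch 87, oldest) -> assign | voices=[78 72]
Op 4: note_on(76): all voices busy, STEAL voice 1 (pitch 72, oldest) -> assign | voices=[78 76]
Op 5: note_off(78): free voice 0 | voices=[- 76]
Op 6: note_on(70): voice 0 is free -> assigned | voices=[70 76]
Op 7: note_on(89): all voices busy, STEAL voice 1 (pitch 76, oldest) -> assign | voices=[70 89]
Op 8: note_on(69): all voices busy, STEAL voice 0 (pitch 70, oldest) -> assign | voices=[69 89]
Op 9: note_off(89): free voice 1 | voices=[69 -]
Op 10: note_on(85): voice 1 is free -> assigned | voices=[69 85]
Op 11: note_on(80): all voices busy, STEAL voice 0 (pitch 69, oldest) -> assign | voices=[80 85]
Op 12: note_on(65): all voices busy, STEAL voice 1 (pitch 85, oldest) -> assign | voices=[80 65]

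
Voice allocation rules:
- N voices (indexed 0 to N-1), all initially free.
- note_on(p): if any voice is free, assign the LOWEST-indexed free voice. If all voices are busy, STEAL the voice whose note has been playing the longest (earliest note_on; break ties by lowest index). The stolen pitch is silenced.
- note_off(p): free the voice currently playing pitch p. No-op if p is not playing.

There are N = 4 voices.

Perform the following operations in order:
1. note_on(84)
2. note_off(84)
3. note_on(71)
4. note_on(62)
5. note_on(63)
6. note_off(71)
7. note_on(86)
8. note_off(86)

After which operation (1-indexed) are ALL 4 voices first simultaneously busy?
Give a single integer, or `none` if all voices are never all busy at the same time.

Op 1: note_on(84): voice 0 is free -> assigned | voices=[84 - - -]
Op 2: note_off(84): free voice 0 | voices=[- - - -]
Op 3: note_on(71): voice 0 is free -> assigned | voices=[71 - - -]
Op 4: note_on(62): voice 1 is free -> assigned | voices=[71 62 - -]
Op 5: note_on(63): voice 2 is free -> assigned | voices=[71 62 63 -]
Op 6: note_off(71): free voice 0 | voices=[- 62 63 -]
Op 7: note_on(86): voice 0 is free -> assigned | voices=[86 62 63 -]
Op 8: note_off(86): free voice 0 | voices=[- 62 63 -]

Answer: none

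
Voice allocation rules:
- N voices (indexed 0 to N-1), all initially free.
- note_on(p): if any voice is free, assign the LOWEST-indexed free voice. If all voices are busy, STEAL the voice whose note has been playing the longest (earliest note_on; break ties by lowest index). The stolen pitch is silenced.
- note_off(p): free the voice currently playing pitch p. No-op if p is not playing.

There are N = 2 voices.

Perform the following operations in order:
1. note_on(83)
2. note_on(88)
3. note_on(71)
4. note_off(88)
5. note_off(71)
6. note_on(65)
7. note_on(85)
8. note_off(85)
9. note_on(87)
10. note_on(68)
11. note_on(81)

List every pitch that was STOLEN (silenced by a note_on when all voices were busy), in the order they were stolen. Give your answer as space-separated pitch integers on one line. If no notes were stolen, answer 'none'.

Answer: 83 65 87

Derivation:
Op 1: note_on(83): voice 0 is free -> assigned | voices=[83 -]
Op 2: note_on(88): voice 1 is free -> assigned | voices=[83 88]
Op 3: note_on(71): all voices busy, STEAL voice 0 (pitch 83, oldest) -> assign | voices=[71 88]
Op 4: note_off(88): free voice 1 | voices=[71 -]
Op 5: note_off(71): free voice 0 | voices=[- -]
Op 6: note_on(65): voice 0 is free -> assigned | voices=[65 -]
Op 7: note_on(85): voice 1 is free -> assigned | voices=[65 85]
Op 8: note_off(85): free voice 1 | voices=[65 -]
Op 9: note_on(87): voice 1 is free -> assigned | voices=[65 87]
Op 10: note_on(68): all voices busy, STEAL voice 0 (pitch 65, oldest) -> assign | voices=[68 87]
Op 11: note_on(81): all voices busy, STEAL voice 1 (pitch 87, oldest) -> assign | voices=[68 81]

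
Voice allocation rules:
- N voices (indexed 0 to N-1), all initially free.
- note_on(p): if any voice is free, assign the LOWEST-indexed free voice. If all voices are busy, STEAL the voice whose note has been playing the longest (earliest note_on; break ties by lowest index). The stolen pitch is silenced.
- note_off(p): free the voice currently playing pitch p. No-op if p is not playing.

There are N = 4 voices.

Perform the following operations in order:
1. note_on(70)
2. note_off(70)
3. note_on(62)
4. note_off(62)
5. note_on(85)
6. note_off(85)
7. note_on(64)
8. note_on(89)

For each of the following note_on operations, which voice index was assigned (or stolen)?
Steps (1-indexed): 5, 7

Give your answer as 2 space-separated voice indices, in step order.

Op 1: note_on(70): voice 0 is free -> assigned | voices=[70 - - -]
Op 2: note_off(70): free voice 0 | voices=[- - - -]
Op 3: note_on(62): voice 0 is free -> assigned | voices=[62 - - -]
Op 4: note_off(62): free voice 0 | voices=[- - - -]
Op 5: note_on(85): voice 0 is free -> assigned | voices=[85 - - -]
Op 6: note_off(85): free voice 0 | voices=[- - - -]
Op 7: note_on(64): voice 0 is free -> assigned | voices=[64 - - -]
Op 8: note_on(89): voice 1 is free -> assigned | voices=[64 89 - -]

Answer: 0 0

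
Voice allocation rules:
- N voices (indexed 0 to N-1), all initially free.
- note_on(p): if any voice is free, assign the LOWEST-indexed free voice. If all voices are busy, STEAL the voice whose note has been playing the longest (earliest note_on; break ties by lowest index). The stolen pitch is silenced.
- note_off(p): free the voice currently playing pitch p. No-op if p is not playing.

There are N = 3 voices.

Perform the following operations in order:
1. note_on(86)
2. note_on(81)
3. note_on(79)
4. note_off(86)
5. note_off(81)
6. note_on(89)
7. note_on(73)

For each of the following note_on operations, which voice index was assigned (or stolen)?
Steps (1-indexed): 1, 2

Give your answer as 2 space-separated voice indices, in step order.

Op 1: note_on(86): voice 0 is free -> assigned | voices=[86 - -]
Op 2: note_on(81): voice 1 is free -> assigned | voices=[86 81 -]
Op 3: note_on(79): voice 2 is free -> assigned | voices=[86 81 79]
Op 4: note_off(86): free voice 0 | voices=[- 81 79]
Op 5: note_off(81): free voice 1 | voices=[- - 79]
Op 6: note_on(89): voice 0 is free -> assigned | voices=[89 - 79]
Op 7: note_on(73): voice 1 is free -> assigned | voices=[89 73 79]

Answer: 0 1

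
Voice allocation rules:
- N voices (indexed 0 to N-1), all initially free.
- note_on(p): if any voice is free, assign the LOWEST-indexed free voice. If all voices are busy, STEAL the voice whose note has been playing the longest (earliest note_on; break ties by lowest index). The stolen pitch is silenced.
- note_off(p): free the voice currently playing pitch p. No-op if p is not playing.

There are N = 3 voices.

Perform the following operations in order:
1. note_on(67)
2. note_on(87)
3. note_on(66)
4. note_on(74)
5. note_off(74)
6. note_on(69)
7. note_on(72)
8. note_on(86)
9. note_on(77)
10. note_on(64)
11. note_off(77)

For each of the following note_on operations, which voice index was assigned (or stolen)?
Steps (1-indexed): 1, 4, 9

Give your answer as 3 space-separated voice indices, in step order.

Op 1: note_on(67): voice 0 is free -> assigned | voices=[67 - -]
Op 2: note_on(87): voice 1 is free -> assigned | voices=[67 87 -]
Op 3: note_on(66): voice 2 is free -> assigned | voices=[67 87 66]
Op 4: note_on(74): all voices busy, STEAL voice 0 (pitch 67, oldest) -> assign | voices=[74 87 66]
Op 5: note_off(74): free voice 0 | voices=[- 87 66]
Op 6: note_on(69): voice 0 is free -> assigned | voices=[69 87 66]
Op 7: note_on(72): all voices busy, STEAL voice 1 (pitch 87, oldest) -> assign | voices=[69 72 66]
Op 8: note_on(86): all voices busy, STEAL voice 2 (pitch 66, oldest) -> assign | voices=[69 72 86]
Op 9: note_on(77): all voices busy, STEAL voice 0 (pitch 69, oldest) -> assign | voices=[77 72 86]
Op 10: note_on(64): all voices busy, STEAL voice 1 (pitch 72, oldest) -> assign | voices=[77 64 86]
Op 11: note_off(77): free voice 0 | voices=[- 64 86]

Answer: 0 0 0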